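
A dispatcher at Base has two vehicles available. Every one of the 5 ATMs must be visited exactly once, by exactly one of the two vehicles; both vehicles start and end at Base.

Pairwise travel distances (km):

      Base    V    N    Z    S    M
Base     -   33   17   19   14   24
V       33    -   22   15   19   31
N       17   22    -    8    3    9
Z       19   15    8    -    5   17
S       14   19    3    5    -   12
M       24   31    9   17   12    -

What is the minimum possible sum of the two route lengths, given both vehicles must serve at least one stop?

117 km — the smallest possible combined total.

There are 2^4 − 1 = 15 ways to divide the 5 stops into two non-empty groups. For each, the best each vehicle can do is its own shortest tour through its group:
  {V} + {N, Z, S, M}: 66 + 60 = 126
  {N} + {V, Z, S, M}: 34 + 89 = 123
  {V, N} + {Z, S, M}: 72 + 60 = 132
  {Z} + {V, N, S, M}: 38 + 88 = 126
  {V, Z} + {N, S, M}: 67 + 50 = 117
  {N, Z} + {V, S, M}: 44 + 88 = 132
  … (15 splits in total)
Best: vehicle 1 Base → V → Z → Base = 67; vehicle 2 Base → S → N → M → Base = 50; combined 117.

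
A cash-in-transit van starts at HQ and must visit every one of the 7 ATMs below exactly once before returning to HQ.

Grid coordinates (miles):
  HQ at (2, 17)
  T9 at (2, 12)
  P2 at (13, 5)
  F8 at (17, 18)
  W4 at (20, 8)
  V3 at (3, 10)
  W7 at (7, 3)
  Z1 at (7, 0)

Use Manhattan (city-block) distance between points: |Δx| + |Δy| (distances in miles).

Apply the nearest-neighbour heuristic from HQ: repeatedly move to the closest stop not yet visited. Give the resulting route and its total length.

72 miles along HQ → T9 → V3 → W7 → Z1 → P2 → W4 → F8 → HQ.

From HQ: distances to unvisited — T9=5, V3=8, F8=16, W7=19, Z1=22, P2=23, W4=27. Nearest is T9 (5).
From T9: distances to unvisited — V3=3, W7=14, Z1=17, P2=18, F8=21, W4=22. Nearest is V3 (3).
From V3: distances to unvisited — W7=11, Z1=14, P2=15, W4=19, F8=22. Nearest is W7 (11).
From W7: distances to unvisited — Z1=3, P2=8, W4=18, F8=25. Nearest is Z1 (3).
From Z1: distances to unvisited — P2=11, W4=21, F8=28. Nearest is P2 (11).
From P2: distances to unvisited — W4=10, F8=17. Nearest is W4 (10).
From W4: distances to unvisited — F8=13. Nearest is F8 (13).
Return F8→HQ: 16.
Total = 5 + 3 + 11 + 3 + 11 + 10 + 13 + 16 = 72.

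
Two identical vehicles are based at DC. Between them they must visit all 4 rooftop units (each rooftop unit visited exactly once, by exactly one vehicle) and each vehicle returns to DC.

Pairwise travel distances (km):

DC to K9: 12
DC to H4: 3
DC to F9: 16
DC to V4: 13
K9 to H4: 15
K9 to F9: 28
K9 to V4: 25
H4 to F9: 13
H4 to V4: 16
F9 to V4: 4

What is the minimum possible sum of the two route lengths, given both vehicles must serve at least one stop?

Minimum combined distance: 57 km.

Try each way of splitting the stops between the two vehicles (each non-empty) and, for each split, find the best tour for each vehicle:
  {K9} + {H4, F9, V4}: 24 + 33 = 57
  {H4} + {K9, F9, V4}: 6 + 57 = 63
  {K9, H4} + {F9, V4}: 30 + 33 = 63
  {F9} + {K9, H4, V4}: 32 + 56 = 88
  {K9, F9} + {H4, V4}: 56 + 32 = 88
  {H4, F9} + {K9, V4}: 32 + 50 = 82
  … (7 splits in total)
Best: vehicle 1 DC → K9 → DC = 24; vehicle 2 DC → H4 → F9 → V4 → DC = 33; combined 57.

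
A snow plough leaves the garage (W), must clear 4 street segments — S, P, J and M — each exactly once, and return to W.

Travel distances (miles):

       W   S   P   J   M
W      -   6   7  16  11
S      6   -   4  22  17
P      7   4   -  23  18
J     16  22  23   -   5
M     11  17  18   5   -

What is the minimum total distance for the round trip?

Minimum total distance: 49 miles.

W → S → P → J → M → W: 6+4+23+5+11 = 49
W → S → P → M → J → W: 6+4+18+5+16 = 49
W → S → J → P → M → W: 6+22+23+18+11 = 80
W → S → J → M → P → W: 6+22+5+18+7 = 58
W → S → M → P → J → W: 6+17+18+23+16 = 80
W → S → M → J → P → W: 6+17+5+23+7 = 58
W → P → S → J → M → W: 7+4+22+5+11 = 49
W → P → S → M → J → W: 7+4+17+5+16 = 49
W → P → J → S → M → W: 7+23+22+17+11 = 80
W → P → M → S → J → W: 7+18+17+22+16 = 80
W → J → S → P → M → W: 16+22+4+18+11 = 71
W → J → P → S → M → W: 16+23+4+17+11 = 71
The minimum is 49.
One optimal route: W → S → P → J → M → W (or its reverse).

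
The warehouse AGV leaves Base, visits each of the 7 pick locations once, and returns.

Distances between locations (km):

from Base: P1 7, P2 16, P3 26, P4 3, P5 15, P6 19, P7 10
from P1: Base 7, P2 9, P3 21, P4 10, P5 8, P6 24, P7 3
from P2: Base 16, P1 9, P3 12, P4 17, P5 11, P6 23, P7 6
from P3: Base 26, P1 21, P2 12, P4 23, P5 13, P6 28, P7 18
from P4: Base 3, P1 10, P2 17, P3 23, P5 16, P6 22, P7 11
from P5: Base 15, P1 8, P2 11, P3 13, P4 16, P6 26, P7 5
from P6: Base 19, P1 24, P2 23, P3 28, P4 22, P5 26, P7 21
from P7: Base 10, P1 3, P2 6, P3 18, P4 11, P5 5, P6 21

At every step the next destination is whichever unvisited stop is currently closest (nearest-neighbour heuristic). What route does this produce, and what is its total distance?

From Base: distances to unvisited — P4=3, P1=7, P7=10, P5=15, P2=16, P6=19, P3=26. Nearest is P4 (3).
From P4: distances to unvisited — P1=10, P7=11, P5=16, P2=17, P6=22, P3=23. Nearest is P1 (10).
From P1: distances to unvisited — P7=3, P5=8, P2=9, P3=21, P6=24. Nearest is P7 (3).
From P7: distances to unvisited — P5=5, P2=6, P3=18, P6=21. Nearest is P5 (5).
From P5: distances to unvisited — P2=11, P3=13, P6=26. Nearest is P2 (11).
From P2: distances to unvisited — P3=12, P6=23. Nearest is P3 (12).
From P3: distances to unvisited — P6=28. Nearest is P6 (28).
Return P6→Base: 19.
Total = 3 + 10 + 3 + 5 + 11 + 12 + 28 + 19 = 91.

Nearest-neighbour total = 91 km; route Base → P4 → P1 → P7 → P5 → P2 → P3 → P6 → Base.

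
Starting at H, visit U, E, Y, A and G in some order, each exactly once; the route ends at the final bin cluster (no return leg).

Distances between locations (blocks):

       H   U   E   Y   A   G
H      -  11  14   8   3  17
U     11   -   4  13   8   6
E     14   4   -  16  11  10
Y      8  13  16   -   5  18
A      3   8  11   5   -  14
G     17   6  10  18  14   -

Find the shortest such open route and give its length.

There are 5! = 120 possible orderings.
H → U → E → Y → A → G: 11+4+16+5+14 = 50
H → U → E → Y → G → A: 11+4+16+18+14 = 63
H → U → E → A → Y → G: 11+4+11+5+18 = 49
H → U → E → A → G → Y: 11+4+11+14+18 = 58
H → U → E → G → Y → A: 11+4+10+18+5 = 48
H → U → E → G → A → Y: 11+4+10+14+5 = 44
H → U → Y → E → A → G: 11+13+16+11+14 = 65
H → U → Y → E → G → A: 11+13+16+10+14 = 64
H → U → Y → A → E → G: 11+13+5+11+10 = 50
H → U → Y → A → G → E: 11+13+5+14+10 = 53
H → U → Y → G → E → A: 11+13+18+10+11 = 63
H → U → Y → G → A → E: 11+13+18+14+11 = 67
H → U → A → E → Y → G: 11+8+11+16+18 = 64
H → U → A → E → G → Y: 11+8+11+10+18 = 58
… (106 more)
H → Y → A → E → U → G: 8+5+11+4+6 = 34  ← best
The minimum is 34.
One shortest path: H → Y → A → E → U → G.

Shortest open route: 34 blocks.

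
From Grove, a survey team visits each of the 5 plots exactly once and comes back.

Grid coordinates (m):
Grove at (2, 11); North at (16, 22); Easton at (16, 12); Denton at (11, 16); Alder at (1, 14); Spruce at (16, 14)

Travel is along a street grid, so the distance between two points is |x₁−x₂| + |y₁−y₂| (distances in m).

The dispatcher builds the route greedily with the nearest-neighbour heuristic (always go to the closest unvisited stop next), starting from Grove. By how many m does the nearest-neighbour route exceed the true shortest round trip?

Excess over optimum: 8 m.

Grove: Alder=4, Denton=14, Easton=15, Spruce=17, North=25 ⇒ Alder
Alder: Denton=12, Spruce=15, Easton=17, North=23 ⇒ Denton
Denton: Spruce=7, Easton=9, North=11 ⇒ Spruce
Spruce: Easton=2, North=8 ⇒ Easton
Easton: North=10 ⇒ North
NN route Grove → Alder → Denton → Spruce → Easton → North → Grove costs 60.
Optimal: Grove → Easton → Spruce → North → Denton → Alder → Grove costs 52 (by enumerating all 60 distinct tours).
Excess = 60 − 52 = 8.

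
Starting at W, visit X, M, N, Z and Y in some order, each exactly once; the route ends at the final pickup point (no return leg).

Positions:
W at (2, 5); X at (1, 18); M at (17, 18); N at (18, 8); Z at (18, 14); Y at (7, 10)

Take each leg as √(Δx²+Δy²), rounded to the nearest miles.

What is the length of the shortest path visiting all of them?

There are 5! = 120 possible orderings.
W→X→M→N→Z→Y: 13+16+10+6+12 = 57
W→X→M→N→Y→Z: 13+16+10+11+12 = 62
W→X→M→Z→N→Y: 13+16+4+6+11 = 50
W→X→M→Z→Y→N: 13+16+4+12+11 = 56
W→X→M→Y→N→Z: 13+16+13+11+6 = 59
W→X→M→Y→Z→N: 13+16+13+12+6 = 60
W→X→N→M→Z→Y: 13+20+10+4+12 = 59
W→X→N→M→Y→Z: 13+20+10+13+12 = 68
W→X→N→Z→M→Y: 13+20+6+4+13 = 56
W→X→N→Z→Y→M: 13+20+6+12+13 = 64
W→X→N→Y→M→Z: 13+20+11+13+4 = 61
W→X→N→Y→Z→M: 13+20+11+12+4 = 60
W→X→Z→M→N→Y: 13+17+4+10+11 = 55
W→X→Z→M→Y→N: 13+17+4+13+11 = 58
… (106 more)
W→Y→X→M→Z→N: 7+10+16+4+6 = 43  ← best
The minimum is 43.
One shortest path: W → Y → X → M → Z → N.

Shortest open route: 43 miles.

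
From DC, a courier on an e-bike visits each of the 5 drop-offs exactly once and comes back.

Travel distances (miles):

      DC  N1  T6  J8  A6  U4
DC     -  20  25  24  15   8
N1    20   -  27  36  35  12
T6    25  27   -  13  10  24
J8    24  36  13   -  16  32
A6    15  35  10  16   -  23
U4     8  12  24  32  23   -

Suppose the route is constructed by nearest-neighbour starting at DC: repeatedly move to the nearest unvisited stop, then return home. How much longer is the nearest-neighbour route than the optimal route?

From DC: U4=8, A6=15, N1=20, J8=24, T6=25 → choose U4 (8).
From U4: N1=12, A6=23, T6=24, J8=32 → choose N1 (12).
From N1: T6=27, A6=35, J8=36 → choose T6 (27).
From T6: A6=10, J8=13 → choose A6 (10).
From A6: J8=16 → choose J8 (16).
NN route DC → U4 → N1 → T6 → A6 → J8 → DC costs 97.
Optimal: DC → A6 → J8 → T6 → N1 → U4 → DC costs 91 (by enumerating all 60 distinct tours).
Excess = 97 − 91 = 6.

The nearest-neighbour route is 6 miles longer than optimal.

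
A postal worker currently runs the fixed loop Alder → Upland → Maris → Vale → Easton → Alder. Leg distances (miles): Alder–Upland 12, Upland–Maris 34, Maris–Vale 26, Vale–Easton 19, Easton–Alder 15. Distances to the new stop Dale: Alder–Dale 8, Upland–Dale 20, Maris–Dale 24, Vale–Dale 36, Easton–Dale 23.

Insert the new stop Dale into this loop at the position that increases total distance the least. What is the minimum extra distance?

Insertion cost between consecutive stops i–j is d(i,Dale) + d(Dale,j) − d(i,j):
  between Alder and Upland: 8 + 20 − 12 = 16
  between Upland and Maris: 20 + 24 − 34 = 10
  between Maris and Vale: 24 + 36 − 26 = 34
  between Vale and Easton: 36 + 23 − 19 = 40
  between Easton and Alder: 23 + 8 − 15 = 16
Cheapest insertion is between Upland and Maris, adding 10.
New total = 106 + 10 = 116.

Adding 10 miles by placing Dale on the Upland–Maris leg.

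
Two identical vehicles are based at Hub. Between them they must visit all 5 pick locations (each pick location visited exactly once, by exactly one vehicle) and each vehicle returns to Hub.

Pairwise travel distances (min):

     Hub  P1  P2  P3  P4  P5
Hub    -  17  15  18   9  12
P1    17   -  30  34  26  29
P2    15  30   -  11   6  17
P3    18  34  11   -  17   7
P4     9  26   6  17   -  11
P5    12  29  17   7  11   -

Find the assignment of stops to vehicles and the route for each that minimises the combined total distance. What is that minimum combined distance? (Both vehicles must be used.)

Try each way of splitting the stops between the two vehicles (each non-empty) and, for each split, find the best tour for each vehicle:
  {P1} + {P2, P3, P4, P5}: 34 + 45 = 79
  {P2} + {P1, P3, P4, P5}: 30 + 78 = 108
  {P1, P2} + {P3, P4, P5}: 62 + 45 = 107
  {P3} + {P1, P2, P4, P5}: 36 + 76 = 112
  {P1, P3} + {P2, P4, P5}: 69 + 44 = 113
  {P2, P3} + {P1, P4, P5}: 44 + 66 = 110
  … (15 splits in total)
Best: vehicle 1 Hub → P1 → Hub = 34; vehicle 2 Hub → P4 → P2 → P3 → P5 → Hub = 45; combined 79.

79 min — the smallest possible combined total.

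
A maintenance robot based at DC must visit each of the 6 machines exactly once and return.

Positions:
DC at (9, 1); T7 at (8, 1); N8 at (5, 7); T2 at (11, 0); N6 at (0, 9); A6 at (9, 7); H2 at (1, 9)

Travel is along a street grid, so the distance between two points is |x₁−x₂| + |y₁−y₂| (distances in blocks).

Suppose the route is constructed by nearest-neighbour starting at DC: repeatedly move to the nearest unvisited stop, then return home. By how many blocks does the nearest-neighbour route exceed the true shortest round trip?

From DC: T7=1, T2=3, A6=6, N8=10, H2=16, N6=17 → choose T7 (1).
From T7: T2=4, A6=7, N8=9, H2=15, N6=16 → choose T2 (4).
From T2: A6=9, N8=13, H2=19, N6=20 → choose A6 (9).
From A6: N8=4, H2=10, N6=11 → choose N8 (4).
From N8: H2=6, N6=7 → choose H2 (6).
From H2: N6=1 → choose N6 (1).
NN route DC → T7 → T2 → A6 → N8 → H2 → N6 → DC costs 42.
Optimal: DC → T7 → N8 → N6 → H2 → A6 → T2 → DC costs 40 (by enumerating all 360 distinct tours).
Excess = 42 − 40 = 2.

The nearest-neighbour route is 2 blocks longer than optimal.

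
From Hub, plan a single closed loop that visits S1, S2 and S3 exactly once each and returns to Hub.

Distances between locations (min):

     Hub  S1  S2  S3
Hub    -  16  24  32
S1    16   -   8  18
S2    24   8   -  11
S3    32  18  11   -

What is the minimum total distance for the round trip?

There are 3 distinct closed tours to check (reversals are equivalent).
Hub→S1→S2→S3→Hub: 16+8+11+32 = 67
Hub→S1→S3→S2→Hub: 16+18+11+24 = 69
Hub→S2→S1→S3→Hub: 24+8+18+32 = 82
The minimum is 67.
One optimal route: Hub → S1 → S2 → S3 → Hub (or its reverse).

67 min — the shortest possible round trip.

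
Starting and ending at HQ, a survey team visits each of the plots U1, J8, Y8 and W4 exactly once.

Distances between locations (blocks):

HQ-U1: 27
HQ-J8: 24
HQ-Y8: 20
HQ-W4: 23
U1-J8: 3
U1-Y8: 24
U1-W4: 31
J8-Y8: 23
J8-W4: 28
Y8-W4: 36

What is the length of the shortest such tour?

Shortest round trip = 98 blocks.

There are 12 distinct closed tours to check (reversals are equivalent).
HQ-U1-J8-Y8-W4-HQ: 27+3+23+36+23 = 112
HQ-U1-J8-W4-Y8-HQ: 27+3+28+36+20 = 114
HQ-U1-Y8-J8-W4-HQ: 27+24+23+28+23 = 125
HQ-U1-Y8-W4-J8-HQ: 27+24+36+28+24 = 139
HQ-U1-W4-J8-Y8-HQ: 27+31+28+23+20 = 129
HQ-U1-W4-Y8-J8-HQ: 27+31+36+23+24 = 141
HQ-J8-U1-Y8-W4-HQ: 24+3+24+36+23 = 110
HQ-J8-U1-W4-Y8-HQ: 24+3+31+36+20 = 114
HQ-J8-Y8-U1-W4-HQ: 24+23+24+31+23 = 125
HQ-J8-W4-U1-Y8-HQ: 24+28+31+24+20 = 127
HQ-Y8-U1-J8-W4-HQ: 20+24+3+28+23 = 98
HQ-Y8-J8-U1-W4-HQ: 20+23+3+31+23 = 100
The minimum is 98.
One optimal route: HQ → Y8 → U1 → J8 → W4 → HQ (or its reverse).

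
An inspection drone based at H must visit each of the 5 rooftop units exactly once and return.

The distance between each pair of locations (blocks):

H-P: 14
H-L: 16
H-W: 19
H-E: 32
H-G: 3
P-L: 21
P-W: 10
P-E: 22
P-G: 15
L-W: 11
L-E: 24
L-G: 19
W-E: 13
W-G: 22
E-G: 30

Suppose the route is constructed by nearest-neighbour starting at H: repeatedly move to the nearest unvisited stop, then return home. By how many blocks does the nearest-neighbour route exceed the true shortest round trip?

15 blocks longer than the optimal tour.

H: G=3, P=14, L=16, W=19, E=32 ⇒ G
G: P=15, L=19, W=22, E=30 ⇒ P
P: W=10, L=21, E=22 ⇒ W
W: L=11, E=13 ⇒ L
L: E=24 ⇒ E
NN route H → G → P → W → L → E → H costs 95.
Optimal: H → L → W → E → P → G → H costs 80 (by enumerating all 60 distinct tours).
Excess = 95 − 80 = 15.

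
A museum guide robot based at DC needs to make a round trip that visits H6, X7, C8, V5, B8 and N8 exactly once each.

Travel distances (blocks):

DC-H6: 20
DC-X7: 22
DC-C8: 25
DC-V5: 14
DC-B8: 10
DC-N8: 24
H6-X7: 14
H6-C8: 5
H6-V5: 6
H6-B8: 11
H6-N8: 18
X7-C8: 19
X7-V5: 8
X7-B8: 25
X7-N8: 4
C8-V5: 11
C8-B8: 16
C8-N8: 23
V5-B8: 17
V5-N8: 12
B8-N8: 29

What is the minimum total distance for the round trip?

73 blocks — the shortest possible round trip.

DC - H6 - X7 - C8 - V5 - B8 - N8 - DC: 20+14+19+11+17+29+24 = 134
DC - H6 - X7 - C8 - V5 - N8 - B8 - DC: 20+14+19+11+12+29+10 = 115
DC - H6 - X7 - C8 - B8 - V5 - N8 - DC: 20+14+19+16+17+12+24 = 122
DC - H6 - X7 - C8 - B8 - N8 - V5 - DC: 20+14+19+16+29+12+14 = 124
DC - H6 - X7 - C8 - N8 - V5 - B8 - DC: 20+14+19+23+12+17+10 = 115
DC - H6 - X7 - C8 - N8 - B8 - V5 - DC: 20+14+19+23+29+17+14 = 136
DC - H6 - X7 - V5 - C8 - B8 - N8 - DC: 20+14+8+11+16+29+24 = 122
DC - H6 - X7 - V5 - C8 - N8 - B8 - DC: 20+14+8+11+23+29+10 = 115
… (352 more)
DC - B8 - H6 - C8 - V5 - X7 - N8 - DC: 10+11+5+11+8+4+24 = 73  ← best
The minimum is 73.
One optimal route: DC → B8 → H6 → C8 → V5 → X7 → N8 → DC (or its reverse).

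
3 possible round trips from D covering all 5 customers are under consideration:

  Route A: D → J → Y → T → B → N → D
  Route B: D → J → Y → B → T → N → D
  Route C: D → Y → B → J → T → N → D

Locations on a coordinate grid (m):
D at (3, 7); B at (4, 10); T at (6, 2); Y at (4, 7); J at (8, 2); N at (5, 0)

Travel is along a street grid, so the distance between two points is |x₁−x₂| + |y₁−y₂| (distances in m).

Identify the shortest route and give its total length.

Route A: 10 + 9 + 7 + 10 + 11 + 9 = 56
Route B: 10 + 9 + 3 + 10 + 3 + 9 = 44
Route C: 1 + 3 + 12 + 2 + 3 + 9 = 30

30 m — Route C is the shortest.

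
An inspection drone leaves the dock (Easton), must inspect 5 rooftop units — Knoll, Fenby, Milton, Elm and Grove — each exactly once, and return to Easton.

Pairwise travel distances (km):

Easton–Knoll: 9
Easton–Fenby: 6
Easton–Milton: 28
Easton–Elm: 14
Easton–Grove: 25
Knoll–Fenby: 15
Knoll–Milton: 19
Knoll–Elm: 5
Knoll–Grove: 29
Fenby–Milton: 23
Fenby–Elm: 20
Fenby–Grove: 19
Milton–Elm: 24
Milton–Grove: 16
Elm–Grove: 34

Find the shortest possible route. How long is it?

79 km — the shortest possible round trip.

With 5 stops there are 5!/2 = 60 distinct round trips (a route and its reverse cost the same).
Easton-Knoll-Fenby-Milton-Elm-Grove-Easton: 9+15+23+24+34+25 = 130
Easton-Knoll-Fenby-Milton-Grove-Elm-Easton: 9+15+23+16+34+14 = 111
Easton-Knoll-Fenby-Elm-Milton-Grove-Easton: 9+15+20+24+16+25 = 109
Easton-Knoll-Fenby-Elm-Grove-Milton-Easton: 9+15+20+34+16+28 = 122
Easton-Knoll-Fenby-Grove-Milton-Elm-Easton: 9+15+19+16+24+14 = 97
Easton-Knoll-Fenby-Grove-Elm-Milton-Easton: 9+15+19+34+24+28 = 129
Easton-Knoll-Milton-Fenby-Elm-Grove-Easton: 9+19+23+20+34+25 = 130
Easton-Knoll-Milton-Fenby-Grove-Elm-Easton: 9+19+23+19+34+14 = 118
Easton-Knoll-Milton-Elm-Fenby-Grove-Easton: 9+19+24+20+19+25 = 116
Easton-Knoll-Milton-Elm-Grove-Fenby-Easton: 9+19+24+34+19+6 = 111
Easton-Knoll-Milton-Grove-Fenby-Elm-Easton: 9+19+16+19+20+14 = 97
Easton-Knoll-Milton-Grove-Elm-Fenby-Easton: 9+19+16+34+20+6 = 104
Easton-Knoll-Elm-Fenby-Milton-Grove-Easton: 9+5+20+23+16+25 = 98
Easton-Knoll-Elm-Fenby-Grove-Milton-Easton: 9+5+20+19+16+28 = 97
… (46 more)
Easton-Knoll-Elm-Milton-Grove-Fenby-Easton: 9+5+24+16+19+6 = 79  ← best
The minimum is 79.
One optimal route: Easton → Knoll → Elm → Milton → Grove → Fenby → Easton (or its reverse).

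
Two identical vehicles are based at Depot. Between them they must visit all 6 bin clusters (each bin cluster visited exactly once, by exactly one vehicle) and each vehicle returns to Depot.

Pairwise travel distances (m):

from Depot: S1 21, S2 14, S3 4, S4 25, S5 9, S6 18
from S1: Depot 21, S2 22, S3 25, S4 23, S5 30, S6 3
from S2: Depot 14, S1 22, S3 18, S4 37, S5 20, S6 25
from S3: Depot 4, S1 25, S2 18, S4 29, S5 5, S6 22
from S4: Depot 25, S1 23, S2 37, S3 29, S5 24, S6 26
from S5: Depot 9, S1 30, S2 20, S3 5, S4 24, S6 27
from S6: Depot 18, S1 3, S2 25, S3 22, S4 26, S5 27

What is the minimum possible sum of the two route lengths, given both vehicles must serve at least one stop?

There are 2^5 − 1 = 31 ways to divide the 6 stops into two non-empty groups. For each, the best each vehicle can do is its own shortest tour through its group:
  {S1} + {S2, S3, S4, S5, S6}: 42 + 98 = 140
  {S2} + {S1, S3, S4, S5, S6}: 28 + 77 = 105
  {S1, S2} + {S3, S4, S5, S6}: 57 + 77 = 134
  {S3} + {S1, S2, S4, S5, S6}: 8 + 98 = 106
  {S1, S3} + {S2, S4, S5, S6}: 50 + 98 = 148
  {S2, S3} + {S1, S4, S5, S6}: 36 + 77 = 113
  … (31 splits in total)
Best: vehicle 1 Depot → S2 → Depot = 28; vehicle 2 Depot → S3 → S5 → S4 → S1 → S6 → Depot = 77; combined 105.

Minimum combined distance: 105 m.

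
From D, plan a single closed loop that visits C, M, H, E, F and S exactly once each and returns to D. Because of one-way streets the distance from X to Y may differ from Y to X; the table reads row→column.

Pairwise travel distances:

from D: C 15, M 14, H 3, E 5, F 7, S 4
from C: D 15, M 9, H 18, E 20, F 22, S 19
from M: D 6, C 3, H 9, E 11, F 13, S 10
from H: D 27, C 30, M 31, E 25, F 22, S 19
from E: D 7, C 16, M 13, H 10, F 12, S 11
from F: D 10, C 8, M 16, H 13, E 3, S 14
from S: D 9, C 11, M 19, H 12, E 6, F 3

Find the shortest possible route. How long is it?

Shortest round trip = 59.

D → C → M → H → E → F → S → D: 15+9+9+25+12+14+9 = 93
D → C → M → H → E → S → F → D: 15+9+9+25+11+3+10 = 82
D → C → M → H → F → E → S → D: 15+9+9+22+3+11+9 = 78
D → C → M → H → F → S → E → D: 15+9+9+22+14+6+7 = 82
D → C → M → H → S → E → F → D: 15+9+9+19+6+12+10 = 80
D → C → M → H → S → F → E → D: 15+9+9+19+3+3+7 = 65
D → C → M → E → H → F → S → D: 15+9+11+10+22+14+9 = 90
D → C → M → E → H → S → F → D: 15+9+11+10+19+3+10 = 77
… (712 more)
D → H → S → F → E → C → M → D: 3+19+3+3+16+9+6 = 59  ← best
The minimum is 59.
One optimal route: D → H → S → F → E → C → M → D.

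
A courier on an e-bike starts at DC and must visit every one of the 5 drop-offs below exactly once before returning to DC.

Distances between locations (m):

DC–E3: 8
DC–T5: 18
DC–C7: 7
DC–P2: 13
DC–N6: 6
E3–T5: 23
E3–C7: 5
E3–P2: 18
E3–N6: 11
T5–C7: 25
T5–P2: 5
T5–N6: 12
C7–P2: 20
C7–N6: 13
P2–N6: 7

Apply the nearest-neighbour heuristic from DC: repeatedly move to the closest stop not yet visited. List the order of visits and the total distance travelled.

DC → [N6:6 / C7:7 / E3:8 / P2:13 / T5:18] → N6 (6)
N6 → [P2:7 / E3:11 / T5:12 / C7:13] → P2 (7)
P2 → [T5:5 / E3:18 / C7:20] → T5 (5)
T5 → [E3:23 / C7:25] → E3 (23)
E3 → [C7:5] → C7 (5)
Return C7→DC: 7.
Total = 6 + 7 + 5 + 23 + 5 + 7 = 53.

Nearest-neighbour total = 53 m; route DC → N6 → P2 → T5 → E3 → C7 → DC.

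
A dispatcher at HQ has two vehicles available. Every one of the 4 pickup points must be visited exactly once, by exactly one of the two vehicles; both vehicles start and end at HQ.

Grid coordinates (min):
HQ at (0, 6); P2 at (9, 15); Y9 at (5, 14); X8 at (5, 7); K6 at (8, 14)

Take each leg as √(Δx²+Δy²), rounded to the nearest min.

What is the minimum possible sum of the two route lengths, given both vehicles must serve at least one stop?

Try each way of splitting the stops between the two vehicles (each non-empty) and, for each split, find the best tour for each vehicle:
  {P2} + {Y9, X8, K6}: 26 + 25 = 51
  {Y9} + {P2, X8, K6}: 18 + 26 = 44
  {P2, Y9} + {X8, K6}: 26 + 24 = 50
  {X8} + {P2, Y9, K6}: 10 + 25 = 35
  {P2, X8} + {Y9, K6}: 27 + 23 = 50
  {Y9, X8} + {P2, K6}: 21 + 25 = 46
  … (7 splits in total)
Best: vehicle 1 HQ → X8 → HQ = 10; vehicle 2 HQ → Y9 → P2 → K6 → HQ = 25; combined 35.

35 min — the smallest possible combined total.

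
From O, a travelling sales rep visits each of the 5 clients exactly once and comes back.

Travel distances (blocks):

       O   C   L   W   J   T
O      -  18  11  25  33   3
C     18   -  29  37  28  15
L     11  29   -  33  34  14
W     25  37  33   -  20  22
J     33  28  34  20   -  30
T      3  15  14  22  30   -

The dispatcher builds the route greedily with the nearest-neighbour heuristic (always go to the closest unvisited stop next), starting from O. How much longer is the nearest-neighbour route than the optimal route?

The nearest-neighbour route is 9 blocks longer than optimal.

From O: T=3, L=11, C=18, W=25, J=33 → choose T (3).
From T: L=14, C=15, W=22, J=30 → choose L (14).
From L: C=29, W=33, J=34 → choose C (29).
From C: J=28, W=37 → choose J (28).
From J: W=20 → choose W (20).
NN route O → T → L → C → J → W → O costs 119.
Optimal: O → L → W → J → C → T → O costs 110 (by enumerating all 60 distinct tours).
Excess = 119 − 110 = 9.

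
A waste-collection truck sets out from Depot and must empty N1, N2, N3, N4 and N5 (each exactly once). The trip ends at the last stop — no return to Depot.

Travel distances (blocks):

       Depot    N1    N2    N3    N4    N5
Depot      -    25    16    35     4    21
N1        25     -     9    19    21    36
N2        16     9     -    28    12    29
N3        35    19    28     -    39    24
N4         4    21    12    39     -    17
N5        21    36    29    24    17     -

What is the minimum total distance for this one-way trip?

There are 5! = 120 possible orderings.
Depot → N1 → N2 → N3 → N4 → N5: 25+9+28+39+17 = 118
Depot → N1 → N2 → N3 → N5 → N4: 25+9+28+24+17 = 103
Depot → N1 → N2 → N4 → N3 → N5: 25+9+12+39+24 = 109
Depot → N1 → N2 → N4 → N5 → N3: 25+9+12+17+24 = 87
Depot → N1 → N2 → N5 → N3 → N4: 25+9+29+24+39 = 126
Depot → N1 → N2 → N5 → N4 → N3: 25+9+29+17+39 = 119
Depot → N1 → N3 → N2 → N4 → N5: 25+19+28+12+17 = 101
Depot → N1 → N3 → N2 → N5 → N4: 25+19+28+29+17 = 118
Depot → N1 → N3 → N4 → N2 → N5: 25+19+39+12+29 = 124
Depot → N1 → N3 → N4 → N5 → N2: 25+19+39+17+29 = 129
Depot → N1 → N3 → N5 → N2 → N4: 25+19+24+29+12 = 109
Depot → N1 → N3 → N5 → N4 → N2: 25+19+24+17+12 = 97
Depot → N1 → N4 → N2 → N3 → N5: 25+21+12+28+24 = 110
Depot → N1 → N4 → N2 → N5 → N3: 25+21+12+29+24 = 111
… (106 more)
Depot → N4 → N2 → N1 → N3 → N5: 4+12+9+19+24 = 68  ← best
The minimum is 68.
One shortest path: Depot → N4 → N2 → N1 → N3 → N5.

Shortest open route: 68 blocks.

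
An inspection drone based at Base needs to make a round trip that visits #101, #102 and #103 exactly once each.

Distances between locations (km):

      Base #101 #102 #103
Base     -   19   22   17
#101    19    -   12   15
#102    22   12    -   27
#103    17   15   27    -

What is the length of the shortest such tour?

With 3 stops there are 3!/2 = 3 distinct round trips (a route and its reverse cost the same).
Base→#101→#102→#103→Base: 19+12+27+17 = 75
Base→#101→#103→#102→Base: 19+15+27+22 = 83
Base→#102→#101→#103→Base: 22+12+15+17 = 66
The minimum is 66.
One optimal route: Base → #102 → #101 → #103 → Base (or its reverse).

Minimum total distance: 66 km.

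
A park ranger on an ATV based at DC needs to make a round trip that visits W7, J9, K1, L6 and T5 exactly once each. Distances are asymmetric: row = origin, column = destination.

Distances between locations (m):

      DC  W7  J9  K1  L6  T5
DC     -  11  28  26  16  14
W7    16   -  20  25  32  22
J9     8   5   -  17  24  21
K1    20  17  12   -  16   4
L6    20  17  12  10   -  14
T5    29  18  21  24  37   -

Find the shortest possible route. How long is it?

DC→W7→J9→K1→L6→T5→DC: 11+20+17+16+14+29 = 107
DC→W7→J9→K1→T5→L6→DC: 11+20+17+4+37+20 = 109
DC→W7→J9→L6→K1→T5→DC: 11+20+24+10+4+29 = 98
DC→W7→J9→L6→T5→K1→DC: 11+20+24+14+24+20 = 113
DC→W7→J9→T5→K1→L6→DC: 11+20+21+24+16+20 = 112
DC→W7→J9→T5→L6→K1→DC: 11+20+21+37+10+20 = 119
DC→W7→K1→J9→L6→T5→DC: 11+25+12+24+14+29 = 115
DC→W7→K1→J9→T5→L6→DC: 11+25+12+21+37+20 = 126
DC→W7→K1→L6→J9→T5→DC: 11+25+16+12+21+29 = 114
DC→W7→K1→L6→T5→J9→DC: 11+25+16+14+21+8 = 95
DC→W7→K1→T5→J9→L6→DC: 11+25+4+21+24+20 = 105
DC→W7→K1→T5→L6→J9→DC: 11+25+4+37+12+8 = 97
DC→W7→L6→J9→K1→T5→DC: 11+32+12+17+4+29 = 105
DC→W7→L6→J9→T5→K1→DC: 11+32+12+21+24+20 = 120
… (106 more)
DC→L6→K1→T5→J9→W7→DC: 16+10+4+21+5+16 = 72  ← best
The minimum is 72.
One optimal route: DC → L6 → K1 → T5 → J9 → W7 → DC.

72 m — the shortest possible round trip.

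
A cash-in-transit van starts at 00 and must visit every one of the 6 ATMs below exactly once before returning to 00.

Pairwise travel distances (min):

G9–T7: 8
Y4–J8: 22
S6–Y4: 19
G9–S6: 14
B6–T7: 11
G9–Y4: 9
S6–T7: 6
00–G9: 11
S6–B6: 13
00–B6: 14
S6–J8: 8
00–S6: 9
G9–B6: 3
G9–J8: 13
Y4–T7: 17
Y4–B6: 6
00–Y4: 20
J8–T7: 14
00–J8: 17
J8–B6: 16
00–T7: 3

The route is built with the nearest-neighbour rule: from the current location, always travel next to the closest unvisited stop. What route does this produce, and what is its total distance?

59 min along 00 → T7 → S6 → J8 → G9 → B6 → Y4 → 00.

At 00 the remaining stops are T7 3, S6 9, G9 11, B6 14, J8 17, Y4 20; go to T7.
At T7 the remaining stops are S6 6, G9 8, B6 11, J8 14, Y4 17; go to S6.
At S6 the remaining stops are J8 8, B6 13, G9 14, Y4 19; go to J8.
At J8 the remaining stops are G9 13, B6 16, Y4 22; go to G9.
At G9 the remaining stops are B6 3, Y4 9; go to B6.
At B6 the remaining stops are Y4 6; go to Y4.
Return Y4→00: 20.
Total = 3 + 6 + 8 + 13 + 3 + 6 + 20 = 59.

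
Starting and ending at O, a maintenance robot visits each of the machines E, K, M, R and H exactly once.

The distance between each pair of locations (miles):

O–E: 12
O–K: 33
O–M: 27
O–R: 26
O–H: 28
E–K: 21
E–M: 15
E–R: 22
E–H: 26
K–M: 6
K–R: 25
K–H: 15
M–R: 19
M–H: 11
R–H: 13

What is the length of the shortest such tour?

87 miles — the shortest possible round trip.

There are 60 distinct closed tours to check (reversals are equivalent).
O-E-K-M-R-H-O: 12+21+6+19+13+28 = 99
O-E-K-M-H-R-O: 12+21+6+11+13+26 = 89
O-E-K-R-M-H-O: 12+21+25+19+11+28 = 116
O-E-K-R-H-M-O: 12+21+25+13+11+27 = 109
O-E-K-H-M-R-O: 12+21+15+11+19+26 = 104
O-E-K-H-R-M-O: 12+21+15+13+19+27 = 107
O-E-M-K-R-H-O: 12+15+6+25+13+28 = 99
O-E-M-K-H-R-O: 12+15+6+15+13+26 = 87
O-E-M-R-K-H-O: 12+15+19+25+15+28 = 114
O-E-M-R-H-K-O: 12+15+19+13+15+33 = 107
O-E-M-H-K-R-O: 12+15+11+15+25+26 = 104
O-E-M-H-R-K-O: 12+15+11+13+25+33 = 109
O-E-R-K-M-H-O: 12+22+25+6+11+28 = 104
O-E-R-K-H-M-O: 12+22+25+15+11+27 = 112
… (46 more)
The minimum is 87.
One optimal route: O → E → M → K → H → R → O (or its reverse).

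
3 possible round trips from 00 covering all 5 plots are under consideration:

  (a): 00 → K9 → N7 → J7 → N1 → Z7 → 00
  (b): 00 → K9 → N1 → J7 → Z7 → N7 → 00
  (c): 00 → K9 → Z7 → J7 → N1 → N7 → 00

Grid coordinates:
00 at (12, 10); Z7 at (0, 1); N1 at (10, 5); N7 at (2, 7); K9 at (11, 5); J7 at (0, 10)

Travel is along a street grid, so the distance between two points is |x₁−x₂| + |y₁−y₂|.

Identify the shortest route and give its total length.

(a): 6 + 11 + 5 + 15 + 14 + 21 = 72
(b): 6 + 1 + 15 + 9 + 8 + 13 = 52
(c): 6 + 15 + 9 + 15 + 10 + 13 = 68

52 — (b) is the shortest.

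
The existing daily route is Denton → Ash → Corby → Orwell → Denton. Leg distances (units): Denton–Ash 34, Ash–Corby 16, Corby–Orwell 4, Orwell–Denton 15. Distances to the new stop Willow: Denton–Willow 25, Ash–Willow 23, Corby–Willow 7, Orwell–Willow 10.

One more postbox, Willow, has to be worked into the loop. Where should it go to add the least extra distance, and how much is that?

+13 — insert Willow between Corby and Orwell.

Insertion cost between consecutive stops i–j is d(i,Willow) + d(Willow,j) − d(i,j):
  between Denton and Ash: 25 + 23 − 34 = 14
  between Ash and Corby: 23 + 7 − 16 = 14
  between Corby and Orwell: 7 + 10 − 4 = 13
  between Orwell and Denton: 10 + 25 − 15 = 20
Cheapest insertion is between Corby and Orwell, adding 13.
New total = 69 + 13 = 82.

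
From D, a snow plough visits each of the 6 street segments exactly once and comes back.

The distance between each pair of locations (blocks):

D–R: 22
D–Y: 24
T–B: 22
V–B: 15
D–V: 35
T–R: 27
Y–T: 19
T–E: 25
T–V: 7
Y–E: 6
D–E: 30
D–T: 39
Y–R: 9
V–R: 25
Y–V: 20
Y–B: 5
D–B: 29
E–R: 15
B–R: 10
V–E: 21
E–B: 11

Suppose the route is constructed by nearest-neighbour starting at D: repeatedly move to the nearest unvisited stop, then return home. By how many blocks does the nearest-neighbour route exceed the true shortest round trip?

From D: R=22, Y=24, B=29, E=30, V=35, T=39 → choose R (22).
From R: Y=9, B=10, E=15, V=25, T=27 → choose Y (9).
From Y: B=5, E=6, T=19, V=20 → choose B (5).
From B: E=11, V=15, T=22 → choose E (11).
From E: V=21, T=25 → choose V (21).
From V: T=7 → choose T (7).
NN route D → R → Y → B → E → V → T → D costs 114.
Optimal: D → Y → E → T → V → B → R → D costs 109 (by enumerating all 360 distinct tours).
Excess = 114 − 109 = 5.

5 blocks longer than the optimal tour.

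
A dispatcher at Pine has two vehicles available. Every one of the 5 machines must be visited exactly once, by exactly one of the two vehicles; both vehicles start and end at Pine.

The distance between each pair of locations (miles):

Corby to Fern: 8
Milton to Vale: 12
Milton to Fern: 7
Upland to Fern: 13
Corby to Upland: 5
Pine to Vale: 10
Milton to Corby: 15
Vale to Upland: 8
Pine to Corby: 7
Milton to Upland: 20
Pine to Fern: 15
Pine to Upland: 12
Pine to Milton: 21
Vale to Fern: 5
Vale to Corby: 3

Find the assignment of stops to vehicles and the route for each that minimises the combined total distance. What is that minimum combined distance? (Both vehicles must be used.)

Minimum combined distance: 67 miles.

Check every non-empty split of the stops between the two vehicles; for each half take its own optimal tour:
  {Milton} + {Vale, Corby, Upland, Fern}: 42 + 40 = 82
  {Vale} + {Milton, Corby, Upland, Fern}: 20 + 53 = 73
  {Milton, Vale} + {Corby, Upland, Fern}: 43 + 40 = 83
  {Corby} + {Milton, Vale, Upland, Fern}: 14 + 53 = 67
  {Milton, Corby} + {Vale, Upland, Fern}: 43 + 40 = 83
  {Vale, Corby} + {Milton, Upland, Fern}: 20 + 53 = 73
  … (15 splits in total)
Best: vehicle 1 Pine → Corby → Pine = 14; vehicle 2 Pine → Milton → Fern → Vale → Upland → Pine = 53; combined 67.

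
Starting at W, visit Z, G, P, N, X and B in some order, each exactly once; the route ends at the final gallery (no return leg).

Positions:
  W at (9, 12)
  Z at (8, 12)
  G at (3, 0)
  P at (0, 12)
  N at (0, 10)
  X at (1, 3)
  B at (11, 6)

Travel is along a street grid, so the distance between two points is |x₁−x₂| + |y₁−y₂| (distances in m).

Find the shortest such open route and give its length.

Minimum one-way distance = 38 m.

There are 6! = 720 possible orderings.
W - Z - G - P - N - X - B: 1+17+15+2+8+13 = 56
W - Z - G - P - N - B - X: 1+17+15+2+15+13 = 63
W - Z - G - P - X - N - B: 1+17+15+10+8+15 = 66
W - Z - G - P - X - B - N: 1+17+15+10+13+15 = 71
W - Z - G - P - B - N - X: 1+17+15+17+15+8 = 73
W - Z - G - P - B - X - N: 1+17+15+17+13+8 = 71
W - Z - G - N - P - X - B: 1+17+13+2+10+13 = 56
W - Z - G - N - P - B - X: 1+17+13+2+17+13 = 63
… (712 more)
W - Z - P - N - X - G - B: 1+8+2+8+5+14 = 38  ← best
The minimum is 38.
One shortest path: W → Z → P → N → X → G → B.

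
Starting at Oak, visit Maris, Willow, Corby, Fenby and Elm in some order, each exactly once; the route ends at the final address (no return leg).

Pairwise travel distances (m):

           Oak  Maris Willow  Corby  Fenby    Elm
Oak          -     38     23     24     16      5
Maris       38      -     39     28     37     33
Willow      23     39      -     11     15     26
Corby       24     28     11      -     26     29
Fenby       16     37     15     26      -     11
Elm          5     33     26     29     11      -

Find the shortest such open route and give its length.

There are 5! = 120 possible orderings.
Oak - Maris - Willow - Corby - Fenby - Elm: 38+39+11+26+11 = 125
Oak - Maris - Willow - Corby - Elm - Fenby: 38+39+11+29+11 = 128
Oak - Maris - Willow - Fenby - Corby - Elm: 38+39+15+26+29 = 147
Oak - Maris - Willow - Fenby - Elm - Corby: 38+39+15+11+29 = 132
Oak - Maris - Willow - Elm - Corby - Fenby: 38+39+26+29+26 = 158
Oak - Maris - Willow - Elm - Fenby - Corby: 38+39+26+11+26 = 140
Oak - Maris - Corby - Willow - Fenby - Elm: 38+28+11+15+11 = 103
Oak - Maris - Corby - Willow - Elm - Fenby: 38+28+11+26+11 = 114
Oak - Maris - Corby - Fenby - Willow - Elm: 38+28+26+15+26 = 133
Oak - Maris - Corby - Fenby - Elm - Willow: 38+28+26+11+26 = 129
Oak - Maris - Corby - Elm - Willow - Fenby: 38+28+29+26+15 = 136
Oak - Maris - Corby - Elm - Fenby - Willow: 38+28+29+11+15 = 121
Oak - Maris - Fenby - Willow - Corby - Elm: 38+37+15+11+29 = 130
Oak - Maris - Fenby - Willow - Elm - Corby: 38+37+15+26+29 = 145
… (106 more)
Oak - Elm - Fenby - Willow - Corby - Maris: 5+11+15+11+28 = 70  ← best
The minimum is 70.
One shortest path: Oak → Elm → Fenby → Willow → Corby → Maris.

Minimum one-way distance = 70 m.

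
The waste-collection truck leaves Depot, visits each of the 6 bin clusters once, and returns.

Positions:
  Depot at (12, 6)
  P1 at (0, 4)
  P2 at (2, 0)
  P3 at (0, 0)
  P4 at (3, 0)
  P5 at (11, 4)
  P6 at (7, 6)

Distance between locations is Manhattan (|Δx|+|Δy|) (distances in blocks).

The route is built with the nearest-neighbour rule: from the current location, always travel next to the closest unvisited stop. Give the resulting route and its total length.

Depot → [P5:3 / P6:5 / P1:14 / P4:15 / P2:16 / P3:18] → P5 (3)
P5 → [P6:6 / P1:11 / P4:12 / P2:13 / P3:15] → P6 (6)
P6 → [P1:9 / P4:10 / P2:11 / P3:13] → P1 (9)
P1 → [P3:4 / P2:6 / P4:7] → P3 (4)
P3 → [P2:2 / P4:3] → P2 (2)
P2 → [P4:1] → P4 (1)
Return P4→Depot: 15.
Total = 3 + 6 + 9 + 4 + 2 + 1 + 15 = 40.

Nearest-neighbour total = 40 blocks; route Depot → P5 → P6 → P1 → P3 → P2 → P4 → Depot.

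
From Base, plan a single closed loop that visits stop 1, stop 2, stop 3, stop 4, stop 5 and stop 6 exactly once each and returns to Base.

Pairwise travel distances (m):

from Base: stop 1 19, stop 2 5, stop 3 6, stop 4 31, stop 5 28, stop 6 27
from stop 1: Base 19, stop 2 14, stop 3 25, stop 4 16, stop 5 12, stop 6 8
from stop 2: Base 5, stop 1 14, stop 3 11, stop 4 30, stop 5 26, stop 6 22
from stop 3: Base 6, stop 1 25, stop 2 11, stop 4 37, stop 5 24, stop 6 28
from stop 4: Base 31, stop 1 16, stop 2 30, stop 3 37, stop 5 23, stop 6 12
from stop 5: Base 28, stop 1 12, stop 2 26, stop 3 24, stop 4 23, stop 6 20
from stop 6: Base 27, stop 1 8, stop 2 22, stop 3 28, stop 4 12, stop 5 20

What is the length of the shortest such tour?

Shortest round trip = 92 m.

With 6 stops there are 6!/2 = 360 distinct round trips (a route and its reverse cost the same).
Base - stop 1 - stop 2 - stop 3 - stop 4 - stop 5 - stop 6 - Base: 19+14+11+37+23+20+27 = 151
Base - stop 1 - stop 2 - stop 3 - stop 4 - stop 6 - stop 5 - Base: 19+14+11+37+12+20+28 = 141
Base - stop 1 - stop 2 - stop 3 - stop 5 - stop 4 - stop 6 - Base: 19+14+11+24+23+12+27 = 130
Base - stop 1 - stop 2 - stop 3 - stop 5 - stop 6 - stop 4 - Base: 19+14+11+24+20+12+31 = 131
Base - stop 1 - stop 2 - stop 3 - stop 6 - stop 4 - stop 5 - Base: 19+14+11+28+12+23+28 = 135
Base - stop 1 - stop 2 - stop 3 - stop 6 - stop 5 - stop 4 - Base: 19+14+11+28+20+23+31 = 146
Base - stop 1 - stop 2 - stop 4 - stop 3 - stop 5 - stop 6 - Base: 19+14+30+37+24+20+27 = 171
Base - stop 1 - stop 2 - stop 4 - stop 3 - stop 6 - stop 5 - Base: 19+14+30+37+28+20+28 = 176
… (352 more)
Base - stop 2 - stop 1 - stop 6 - stop 4 - stop 5 - stop 3 - Base: 5+14+8+12+23+24+6 = 92  ← best
The minimum is 92.
One optimal route: Base → stop 2 → stop 1 → stop 6 → stop 4 → stop 5 → stop 3 → Base (or its reverse).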